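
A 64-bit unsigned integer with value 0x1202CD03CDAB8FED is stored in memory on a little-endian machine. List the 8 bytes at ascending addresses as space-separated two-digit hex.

Split into bytes (most-significant first): 12 02 CD 03 CD AB 8F ED.
Little-endian stores the least-significant byte at the lowest address.
So at ascending addresses the bytes are ED 8F AB CD 03 CD 02 12.

ED 8F AB CD 03 CD 02 12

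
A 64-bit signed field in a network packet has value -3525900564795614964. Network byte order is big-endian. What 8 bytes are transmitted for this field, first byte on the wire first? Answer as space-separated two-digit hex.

Two's complement of -3525900564795614964 in 64 bits: 3525900564795614964 = 0x30EE83E1F5FDE6F4; invert → 0xCF117C1E0A02190B; add 1 → 0xCF117C1E0A02190C.
Split into bytes (most-significant first): CF 11 7C 1E 0A 02 19 0C.
In big-endian order the high byte comes first in memory.
So the memory order matches the most-significant-first order: CF 11 7C 1E 0A 02 19 0C.

CF 11 7C 1E 0A 02 19 0C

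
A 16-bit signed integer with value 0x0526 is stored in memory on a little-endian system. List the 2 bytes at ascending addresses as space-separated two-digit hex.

Split into bytes (most-significant first): 05 26.
Little-endian: lowest address holds the least-significant byte.
So at ascending addresses the bytes are 26 05.

26 05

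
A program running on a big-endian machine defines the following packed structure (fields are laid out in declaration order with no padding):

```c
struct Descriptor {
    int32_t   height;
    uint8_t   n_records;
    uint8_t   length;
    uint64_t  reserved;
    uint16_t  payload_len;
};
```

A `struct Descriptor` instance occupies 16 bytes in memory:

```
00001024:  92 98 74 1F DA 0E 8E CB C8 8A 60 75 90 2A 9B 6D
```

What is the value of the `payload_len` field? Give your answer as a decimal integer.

39789

`payload_len` follows `height` (4 B), `n_records` (1 B), `length` (1 B), `reserved` (8 B), so it starts at offset 4 + 1 + 1 + 8 = 14 and occupies 2 bytes.
Bytes at offsets 14..15: 9B 6D.
Big-endian stores the most-significant byte at the lowest address.
The bytes are already most-significant first: 0x9B6D.
0x9B6D = 39789.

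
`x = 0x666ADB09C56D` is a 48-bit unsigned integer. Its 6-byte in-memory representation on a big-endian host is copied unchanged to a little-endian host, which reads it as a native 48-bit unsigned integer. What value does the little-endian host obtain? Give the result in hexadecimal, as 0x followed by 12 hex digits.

Stored big-endian, the bytes at ascending addresses are 66 6A DB 09 C5 6D.
Read back as little-endian, the first byte is least significant, giving 0x6DC509DB6A66.

0x6DC509DB6A66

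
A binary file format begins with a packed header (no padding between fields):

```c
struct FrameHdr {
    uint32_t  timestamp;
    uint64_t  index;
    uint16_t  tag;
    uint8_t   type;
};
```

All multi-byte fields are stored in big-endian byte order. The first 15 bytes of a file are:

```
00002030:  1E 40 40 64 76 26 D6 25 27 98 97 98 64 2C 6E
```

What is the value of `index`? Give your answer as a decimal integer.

`index` follows `timestamp` (4 bytes), so it starts at byte offset 4 and occupies 8 bytes.
Bytes at offsets 4..11: 76 26 D6 25 27 98 97 98.
In big-endian order the high byte comes first in memory.
The bytes are already most-significant first: 0x7626D62527989798.
0x7626D62527989798 = 8513727600656947096.

8513727600656947096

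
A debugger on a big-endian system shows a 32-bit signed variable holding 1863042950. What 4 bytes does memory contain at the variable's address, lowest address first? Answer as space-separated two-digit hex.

6F 0B C7 86

1863042950 in hexadecimal, padded to 32 bits, is 0x6F0BC786.
Split into bytes (most-significant first): 6F 0B C7 86.
Big-endian: lowest address holds the most-significant byte.
So the memory order matches the most-significant-first order: 6F 0B C7 86.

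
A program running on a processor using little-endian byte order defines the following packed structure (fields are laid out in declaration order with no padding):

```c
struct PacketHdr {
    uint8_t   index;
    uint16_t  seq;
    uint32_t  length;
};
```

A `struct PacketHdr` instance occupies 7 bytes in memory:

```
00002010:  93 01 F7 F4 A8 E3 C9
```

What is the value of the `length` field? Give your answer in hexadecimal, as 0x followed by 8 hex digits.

`length` follows `index` (1 B), `seq` (2 B), so it starts at offset 1 + 2 = 3 and occupies 4 bytes.
Bytes at offsets 3..6: F4 A8 E3 C9.
Little-endian stores the least-significant byte at the lowest address.
Reassemble most-significant byte first: C9 E3 A8 F4 → 0xC9E3A8F4.

0xC9E3A8F4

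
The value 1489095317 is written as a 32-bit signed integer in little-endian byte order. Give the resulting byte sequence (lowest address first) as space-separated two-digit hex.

1489095317 in hexadecimal, padded to 32 bits, is 0x58C1CA95.
Split into bytes (most-significant first): 58 C1 CA 95.
Little-endian: lowest address holds the least-significant byte.
So at ascending addresses the bytes are 95 CA C1 58.

95 CA C1 58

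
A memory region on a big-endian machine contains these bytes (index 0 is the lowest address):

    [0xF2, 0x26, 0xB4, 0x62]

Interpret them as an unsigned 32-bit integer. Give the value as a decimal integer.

Big-endian: lowest address holds the most-significant byte.
The bytes are already most-significant first: 0xF226B462.
0xF226B462 = 4062622818.

4062622818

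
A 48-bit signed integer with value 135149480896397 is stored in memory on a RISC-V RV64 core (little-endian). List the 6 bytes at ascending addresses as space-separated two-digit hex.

8D E7 CC F0 EA 7A

135149480896397 in hexadecimal, padded to 48 bits, is 0x7AEAF0CCE78D.
Split into bytes (most-significant first): 7A EA F0 CC E7 8D.
Little-endian stores the least-significant byte at the lowest address.
So at ascending addresses the bytes are 8D E7 CC F0 EA 7A.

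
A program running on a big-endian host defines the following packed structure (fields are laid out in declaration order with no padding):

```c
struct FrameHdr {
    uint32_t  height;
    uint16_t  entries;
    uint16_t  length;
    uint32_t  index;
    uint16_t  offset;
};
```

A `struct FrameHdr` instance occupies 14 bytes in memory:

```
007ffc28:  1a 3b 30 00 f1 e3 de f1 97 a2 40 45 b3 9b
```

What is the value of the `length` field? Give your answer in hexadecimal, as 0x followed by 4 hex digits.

`length` follows `height` (4 B), `entries` (2 B), so it starts at offset 4 + 2 = 6 and occupies 2 bytes.
Bytes at offsets 6..7: DE F1.
Big-endian stores the most-significant byte at the lowest address.
The bytes are already most-significant first: 0xDEF1.

0xDEF1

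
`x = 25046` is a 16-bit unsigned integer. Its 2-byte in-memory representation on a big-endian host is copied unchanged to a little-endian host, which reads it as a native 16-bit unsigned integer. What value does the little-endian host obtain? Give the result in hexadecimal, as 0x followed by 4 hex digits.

25046 in 16-bit hexadecimal is 0x61D6.
Stored big-endian, the bytes at ascending addresses are 61 D6.
Read back as little-endian, the first byte is least significant, giving 0xD661.

0xD661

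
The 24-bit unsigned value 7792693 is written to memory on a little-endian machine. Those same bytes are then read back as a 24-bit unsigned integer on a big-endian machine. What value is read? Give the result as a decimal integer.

3532918

7792693 in 24-bit hexadecimal is 0x76E835.
Stored little-endian, the bytes at ascending addresses are 35 E8 76.
Read back as big-endian, the last byte is least significant, giving 0x35E876.
0x35E876 = 3532918.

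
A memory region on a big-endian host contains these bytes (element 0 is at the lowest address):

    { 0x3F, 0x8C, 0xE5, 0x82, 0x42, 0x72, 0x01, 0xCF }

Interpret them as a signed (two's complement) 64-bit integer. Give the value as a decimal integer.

4579287268752228815

Big-endian stores the most-significant byte at the lowest address.
The bytes are already most-significant first: 0x3F8CE582427201CF.
0x3F8CE582427201CF = 4579287268752228815.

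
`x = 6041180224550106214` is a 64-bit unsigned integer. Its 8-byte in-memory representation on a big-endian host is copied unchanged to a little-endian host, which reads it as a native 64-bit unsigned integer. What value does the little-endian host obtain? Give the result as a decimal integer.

6041180224550106214 in 64-bit hexadecimal is 0x53D695681C6C7466.
Stored big-endian, the bytes at ascending addresses are 53 D6 95 68 1C 6C 74 66.
Read back as little-endian, the first byte is least significant, giving 0x66746C1C6895D653.
0x66746C1C6895D653 = 7382644558436619859.

7382644558436619859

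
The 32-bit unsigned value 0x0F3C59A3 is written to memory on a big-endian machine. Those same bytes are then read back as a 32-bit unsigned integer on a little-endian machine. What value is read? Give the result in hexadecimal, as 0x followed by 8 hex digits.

Stored big-endian, the bytes at ascending addresses are 0F 3C 59 A3.
Read back as little-endian, the first byte is least significant, giving 0xA3593C0F.

0xA3593C0F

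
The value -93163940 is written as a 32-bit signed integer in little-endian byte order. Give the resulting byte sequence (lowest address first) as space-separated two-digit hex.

5C 6E 72 FA

Two's complement of -93163940 in 32 bits: 93163940 = 0x058D91A4; invert → 0xFA726E5B; add 1 → 0xFA726E5C.
Split into bytes (most-significant first): FA 72 6E 5C.
Little-endian: lowest address holds the least-significant byte.
So at ascending addresses the bytes are 5C 6E 72 FA.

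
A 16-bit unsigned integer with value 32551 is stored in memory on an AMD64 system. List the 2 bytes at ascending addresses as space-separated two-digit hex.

27 7F

32551 in hexadecimal, padded to 16 bits, is 0x7F27.
Split into bytes (most-significant first): 7F 27.
Little-endian: lowest address holds the least-significant byte.
So at ascending addresses the bytes are 27 7F.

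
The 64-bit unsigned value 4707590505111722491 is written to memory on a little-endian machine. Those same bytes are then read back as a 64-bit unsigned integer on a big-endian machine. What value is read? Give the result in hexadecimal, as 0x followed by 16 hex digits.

0xFB992F5D9FB85441

4707590505111722491 in 64-bit hexadecimal is 0x4154B89F5D2F99FB.
Stored little-endian, the bytes at ascending addresses are FB 99 2F 5D 9F B8 54 41.
Read back as big-endian, the last byte is least significant, giving 0xFB992F5D9FB85441.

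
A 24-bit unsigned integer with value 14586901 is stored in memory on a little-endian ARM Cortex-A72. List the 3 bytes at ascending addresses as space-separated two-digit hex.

14586901 in hexadecimal, padded to 24 bits, is 0xDE9415.
Split into bytes (most-significant first): DE 94 15.
Little-endian: lowest address holds the least-significant byte.
So at ascending addresses the bytes are 15 94 DE.

15 94 DE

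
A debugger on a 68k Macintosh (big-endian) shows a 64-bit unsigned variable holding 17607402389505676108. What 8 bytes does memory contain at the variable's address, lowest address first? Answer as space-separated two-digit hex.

F4 5A 0F 2F 6B D9 93 4C

17607402389505676108 in hexadecimal, padded to 64 bits, is 0xF45A0F2F6BD9934C.
Split into bytes (most-significant first): F4 5A 0F 2F 6B D9 93 4C.
In big-endian order the high byte comes first in memory.
So the memory order matches the most-significant-first order: F4 5A 0F 2F 6B D9 93 4C.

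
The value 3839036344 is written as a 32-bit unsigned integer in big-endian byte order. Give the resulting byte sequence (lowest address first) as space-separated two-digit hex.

3839036344 in hexadecimal, padded to 32 bits, is 0xE4D30BB8.
Split into bytes (most-significant first): E4 D3 0B B8.
In big-endian order the high byte comes first in memory.
So the memory order matches the most-significant-first order: E4 D3 0B B8.

E4 D3 0B B8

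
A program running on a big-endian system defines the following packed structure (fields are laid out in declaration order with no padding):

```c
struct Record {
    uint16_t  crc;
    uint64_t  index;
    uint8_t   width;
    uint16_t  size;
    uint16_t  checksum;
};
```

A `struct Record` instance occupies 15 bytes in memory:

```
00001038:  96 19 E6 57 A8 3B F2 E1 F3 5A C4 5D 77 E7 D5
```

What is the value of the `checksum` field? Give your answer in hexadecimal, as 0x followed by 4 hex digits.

0xE7D5

`checksum` follows `crc` (2 B), `index` (8 B), `width` (1 B), `size` (2 B), so it starts at offset 2 + 8 + 1 + 2 = 13 and occupies 2 bytes.
Bytes at offsets 13..14: E7 D5.
In big-endian order the high byte comes first in memory.
The bytes are already most-significant first: 0xE7D5.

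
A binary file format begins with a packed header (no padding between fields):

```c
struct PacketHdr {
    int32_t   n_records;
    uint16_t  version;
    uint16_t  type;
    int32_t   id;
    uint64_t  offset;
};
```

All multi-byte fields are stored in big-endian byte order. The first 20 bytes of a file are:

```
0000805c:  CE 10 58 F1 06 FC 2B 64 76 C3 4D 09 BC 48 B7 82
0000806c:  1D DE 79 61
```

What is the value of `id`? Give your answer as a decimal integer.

`id` follows `n_records` (4 B), `version` (2 B), `type` (2 B), so it starts at offset 4 + 2 + 2 = 8 and occupies 4 bytes.
Bytes at offsets 8..11: 76 C3 4D 09.
Big-endian: lowest address holds the most-significant byte.
The bytes are already most-significant first: 0x76C34D09.
0x76C34D09 = 1992510729.

1992510729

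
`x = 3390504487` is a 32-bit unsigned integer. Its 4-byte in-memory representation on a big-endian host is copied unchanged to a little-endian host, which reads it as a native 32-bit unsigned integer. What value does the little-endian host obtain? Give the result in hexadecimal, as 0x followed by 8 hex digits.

0x27FE16CA

3390504487 in 32-bit hexadecimal is 0xCA16FE27.
Stored big-endian, the bytes at ascending addresses are CA 16 FE 27.
Read back as little-endian, the first byte is least significant, giving 0x27FE16CA.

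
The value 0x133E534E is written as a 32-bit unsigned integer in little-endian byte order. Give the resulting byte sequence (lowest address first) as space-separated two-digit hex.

4E 53 3E 13

Split into bytes (most-significant first): 13 3E 53 4E.
In little-endian order the low byte comes first in memory.
So at ascending addresses the bytes are 4E 53 3E 13.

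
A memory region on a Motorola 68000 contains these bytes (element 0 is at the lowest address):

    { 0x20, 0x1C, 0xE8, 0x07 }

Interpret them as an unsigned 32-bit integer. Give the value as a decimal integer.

538765319

Big-endian: lowest address holds the most-significant byte.
The bytes are already most-significant first: 0x201CE807.
0x201CE807 = 538765319.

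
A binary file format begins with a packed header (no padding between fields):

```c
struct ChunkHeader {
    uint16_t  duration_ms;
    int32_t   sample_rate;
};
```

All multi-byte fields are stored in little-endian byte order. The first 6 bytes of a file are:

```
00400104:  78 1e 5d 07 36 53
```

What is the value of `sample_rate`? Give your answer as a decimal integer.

1396049757

`sample_rate` follows `duration_ms` (2 bytes), so it starts at byte offset 2 and occupies 4 bytes.
Bytes at offsets 2..5: 5D 07 36 53.
In little-endian order the low byte comes first in memory.
Reassemble most-significant byte first: 53 36 07 5D → 0x5336075D.
0x5336075D = 1396049757.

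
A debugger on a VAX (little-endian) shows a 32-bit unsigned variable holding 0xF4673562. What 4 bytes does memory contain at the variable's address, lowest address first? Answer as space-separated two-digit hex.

62 35 67 F4

Split into bytes (most-significant first): F4 67 35 62.
In little-endian order the low byte comes first in memory.
So at ascending addresses the bytes are 62 35 67 F4.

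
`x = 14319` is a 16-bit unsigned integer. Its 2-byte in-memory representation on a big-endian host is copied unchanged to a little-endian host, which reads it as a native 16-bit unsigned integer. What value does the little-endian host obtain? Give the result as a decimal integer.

61239

14319 in 16-bit hexadecimal is 0x37EF.
Stored big-endian, the bytes at ascending addresses are 37 EF.
Read back as little-endian, the first byte is least significant, giving 0xEF37.
0xEF37 = 61239.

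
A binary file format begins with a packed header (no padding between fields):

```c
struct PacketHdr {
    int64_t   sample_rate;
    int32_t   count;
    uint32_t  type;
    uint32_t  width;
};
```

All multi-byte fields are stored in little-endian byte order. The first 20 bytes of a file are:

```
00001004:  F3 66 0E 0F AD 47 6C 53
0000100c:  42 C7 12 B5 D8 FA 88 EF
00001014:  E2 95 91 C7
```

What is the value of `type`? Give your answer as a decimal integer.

`type` follows `sample_rate` (8 B), `count` (4 B), so it starts at offset 8 + 4 = 12 and occupies 4 bytes.
Bytes at offsets 12..15: D8 FA 88 EF.
Little-endian stores the least-significant byte at the lowest address.
Reassemble most-significant byte first: EF 88 FA D8 → 0xEF88FAD8.
0xEF88FAD8 = 4018731736.

4018731736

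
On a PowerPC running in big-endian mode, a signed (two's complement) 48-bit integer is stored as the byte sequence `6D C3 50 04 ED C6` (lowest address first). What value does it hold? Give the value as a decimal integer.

120685628550598

Big-endian: lowest address holds the most-significant byte.
The bytes are already most-significant first: 0x6DC35004EDC6.
0x6DC35004EDC6 = 120685628550598.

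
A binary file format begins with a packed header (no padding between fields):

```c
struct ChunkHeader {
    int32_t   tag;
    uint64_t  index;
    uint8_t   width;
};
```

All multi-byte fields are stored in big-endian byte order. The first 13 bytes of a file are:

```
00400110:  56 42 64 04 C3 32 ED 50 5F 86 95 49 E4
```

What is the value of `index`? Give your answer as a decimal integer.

`index` follows `tag` (4 bytes), so it starts at byte offset 4 and occupies 8 bytes.
Bytes at offsets 4..11: C3 32 ED 50 5F 86 95 49.
Big-endian stores the most-significant byte at the lowest address.
The bytes are already most-significant first: 0xC332ED505F869549.
0xC332ED505F869549 = 14065565515687302473.

14065565515687302473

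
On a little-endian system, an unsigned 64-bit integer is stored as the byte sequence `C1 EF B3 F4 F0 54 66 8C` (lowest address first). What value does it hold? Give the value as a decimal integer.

Little-endian: lowest address holds the least-significant byte.
Reassemble most-significant byte first: 8C 66 54 F0 F4 B3 EF C1 → 0x8C6654F0F4B3EFC1.
0x8C6654F0F4B3EFC1 = 10116867006808715201.

10116867006808715201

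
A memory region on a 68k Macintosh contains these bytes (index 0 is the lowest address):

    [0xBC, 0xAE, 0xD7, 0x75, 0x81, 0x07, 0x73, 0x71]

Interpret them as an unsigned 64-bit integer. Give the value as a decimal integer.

Big-endian stores the most-significant byte at the lowest address.
The bytes are already most-significant first: 0xBCAED77581077371.
0xBCAED77581077371 = 13596041224754000753.

13596041224754000753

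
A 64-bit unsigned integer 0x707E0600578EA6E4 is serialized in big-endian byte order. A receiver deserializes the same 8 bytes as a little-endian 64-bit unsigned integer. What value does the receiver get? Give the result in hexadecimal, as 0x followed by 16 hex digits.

Stored big-endian, the bytes at ascending addresses are 70 7E 06 00 57 8E A6 E4.
Read back as little-endian, the first byte is least significant, giving 0xE4A68E5700067E70.

0xE4A68E5700067E70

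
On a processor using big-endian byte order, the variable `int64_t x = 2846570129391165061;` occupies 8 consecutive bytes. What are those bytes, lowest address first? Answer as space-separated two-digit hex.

27 81 0C 73 6E 99 1E 85

2846570129391165061 in hexadecimal, padded to 64 bits, is 0x27810C736E991E85.
Split into bytes (most-significant first): 27 81 0C 73 6E 99 1E 85.
Big-endian stores the most-significant byte at the lowest address.
So the memory order matches the most-significant-first order: 27 81 0C 73 6E 99 1E 85.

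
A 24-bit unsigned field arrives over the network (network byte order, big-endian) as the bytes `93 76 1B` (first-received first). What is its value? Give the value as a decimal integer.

Big-endian stores the most-significant byte at the lowest address.
The bytes are already most-significant first: 0x93761B.
0x93761B = 9664027.

9664027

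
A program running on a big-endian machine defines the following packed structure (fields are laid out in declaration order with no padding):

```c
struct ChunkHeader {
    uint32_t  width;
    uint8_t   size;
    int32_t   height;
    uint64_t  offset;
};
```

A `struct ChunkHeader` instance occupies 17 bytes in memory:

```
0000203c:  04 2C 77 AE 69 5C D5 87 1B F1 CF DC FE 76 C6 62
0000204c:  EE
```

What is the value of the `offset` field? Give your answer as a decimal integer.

`offset` follows `width` (4 B), `size` (1 B), `height` (4 B), so it starts at offset 4 + 1 + 4 = 9 and occupies 8 bytes.
Bytes at offsets 9..16: F1 CF DC FE 76 C6 62 EE.
In big-endian order the high byte comes first in memory.
The bytes are already most-significant first: 0xF1CFDCFE76C662EE.
0xF1CFDCFE76C662EE = 17424388468792255214.

17424388468792255214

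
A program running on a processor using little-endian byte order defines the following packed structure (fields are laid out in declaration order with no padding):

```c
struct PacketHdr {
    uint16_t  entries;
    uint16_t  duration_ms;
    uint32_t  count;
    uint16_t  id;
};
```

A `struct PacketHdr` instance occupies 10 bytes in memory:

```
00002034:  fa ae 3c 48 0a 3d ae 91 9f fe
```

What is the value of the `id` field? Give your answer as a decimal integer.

`id` follows `entries` (2 B), `duration_ms` (2 B), `count` (4 B), so it starts at offset 2 + 2 + 4 = 8 and occupies 2 bytes.
Bytes at offsets 8..9: 9F FE.
In little-endian order the low byte comes first in memory.
Reassemble most-significant byte first: FE 9F → 0xFE9F.
0xFE9F = 65183.

65183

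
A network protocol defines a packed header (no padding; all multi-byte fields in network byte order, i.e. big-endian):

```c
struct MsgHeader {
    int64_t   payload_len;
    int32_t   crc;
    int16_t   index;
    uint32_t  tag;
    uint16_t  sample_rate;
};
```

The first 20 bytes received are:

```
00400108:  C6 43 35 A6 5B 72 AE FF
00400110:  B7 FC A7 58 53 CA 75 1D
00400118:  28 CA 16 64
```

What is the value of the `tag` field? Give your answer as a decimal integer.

1964845258

`tag` follows `payload_len` (8 B), `crc` (4 B), `index` (2 B), so it starts at offset 8 + 4 + 2 = 14 and occupies 4 bytes.
Bytes at offsets 14..17: 75 1D 28 CA.
In big-endian order the high byte comes first in memory.
The bytes are already most-significant first: 0x751D28CA.
0x751D28CA = 1964845258.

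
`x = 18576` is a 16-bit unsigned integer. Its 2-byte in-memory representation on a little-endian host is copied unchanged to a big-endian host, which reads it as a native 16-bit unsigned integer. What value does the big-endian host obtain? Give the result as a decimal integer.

18576 in 16-bit hexadecimal is 0x4890.
Stored little-endian, the bytes at ascending addresses are 90 48.
Read back as big-endian, the last byte is least significant, giving 0x9048.
0x9048 = 36936.

36936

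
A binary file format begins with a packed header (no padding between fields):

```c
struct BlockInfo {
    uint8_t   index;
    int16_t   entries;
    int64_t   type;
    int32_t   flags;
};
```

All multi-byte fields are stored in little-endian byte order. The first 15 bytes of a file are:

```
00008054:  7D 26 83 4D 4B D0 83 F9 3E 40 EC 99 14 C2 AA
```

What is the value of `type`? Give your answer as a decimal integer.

-1423068240869831859

`type` follows `index` (1 B), `entries` (2 B), so it starts at offset 1 + 2 = 3 and occupies 8 bytes.
Bytes at offsets 3..10: 4D 4B D0 83 F9 3E 40 EC.
In little-endian order the low byte comes first in memory.
Reassemble most-significant byte first: EC 40 3E F9 83 D0 4B 4D → 0xEC403EF983D04B4D.
Top bit is set, so as a signed 64-bit value this is 0xEC403EF983D04B4D − 2^64 = -1423068240869831859.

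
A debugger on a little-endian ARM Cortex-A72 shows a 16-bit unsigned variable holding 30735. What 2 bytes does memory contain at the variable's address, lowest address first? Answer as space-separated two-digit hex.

30735 in hexadecimal, padded to 16 bits, is 0x780F.
Split into bytes (most-significant first): 78 0F.
In little-endian order the low byte comes first in memory.
So at ascending addresses the bytes are 0F 78.

0F 78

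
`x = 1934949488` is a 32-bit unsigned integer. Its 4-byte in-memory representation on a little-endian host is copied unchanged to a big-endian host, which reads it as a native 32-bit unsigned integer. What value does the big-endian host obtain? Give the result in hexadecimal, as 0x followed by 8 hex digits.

0x70FC5473

1934949488 in 32-bit hexadecimal is 0x7354FC70.
Stored little-endian, the bytes at ascending addresses are 70 FC 54 73.
Read back as big-endian, the last byte is least significant, giving 0x70FC5473.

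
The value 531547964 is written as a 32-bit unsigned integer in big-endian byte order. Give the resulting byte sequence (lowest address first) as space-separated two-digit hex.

531547964 in hexadecimal, padded to 32 bits, is 0x1FAEC73C.
Split into bytes (most-significant first): 1F AE C7 3C.
In big-endian order the high byte comes first in memory.
So the memory order matches the most-significant-first order: 1F AE C7 3C.

1F AE C7 3C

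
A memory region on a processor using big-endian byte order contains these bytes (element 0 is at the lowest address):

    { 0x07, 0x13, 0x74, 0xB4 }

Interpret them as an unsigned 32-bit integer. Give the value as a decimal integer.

118715572

Big-endian: lowest address holds the most-significant byte.
The bytes are already most-significant first: 0x071374B4.
0x071374B4 = 118715572.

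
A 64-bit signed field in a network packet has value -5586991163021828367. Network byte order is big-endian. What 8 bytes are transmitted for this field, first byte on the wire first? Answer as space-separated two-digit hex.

B2 77 05 23 6C D6 5E F1

Two's complement of -5586991163021828367 in 64 bits: 5586991163021828367 = 0x4D88FADC9329A10F; invert → 0xB27705236CD65EF0; add 1 → 0xB27705236CD65EF1.
Split into bytes (most-significant first): B2 77 05 23 6C D6 5E F1.
Big-endian stores the most-significant byte at the lowest address.
So the memory order matches the most-significant-first order: B2 77 05 23 6C D6 5E F1.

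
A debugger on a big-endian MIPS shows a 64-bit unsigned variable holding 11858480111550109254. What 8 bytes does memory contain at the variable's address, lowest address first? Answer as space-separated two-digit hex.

11858480111550109254 in hexadecimal, padded to 64 bits, is 0xA491C8D520FA9646.
Split into bytes (most-significant first): A4 91 C8 D5 20 FA 96 46.
In big-endian order the high byte comes first in memory.
So the memory order matches the most-significant-first order: A4 91 C8 D5 20 FA 96 46.

A4 91 C8 D5 20 FA 96 46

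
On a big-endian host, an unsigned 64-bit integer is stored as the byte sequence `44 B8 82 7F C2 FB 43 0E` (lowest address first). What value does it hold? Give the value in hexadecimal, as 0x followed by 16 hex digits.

Big-endian stores the most-significant byte at the lowest address.
The bytes are already most-significant first: 0x44B8827FC2FB430E.

0x44B8827FC2FB430E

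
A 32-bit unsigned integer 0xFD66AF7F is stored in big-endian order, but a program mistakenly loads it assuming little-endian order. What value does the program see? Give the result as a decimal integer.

Stored big-endian, the bytes at ascending addresses are FD 66 AF 7F.
Read back as little-endian, the first byte is least significant, giving 0x7FAF66FD.
0x7FAF66FD = 2142201597.

2142201597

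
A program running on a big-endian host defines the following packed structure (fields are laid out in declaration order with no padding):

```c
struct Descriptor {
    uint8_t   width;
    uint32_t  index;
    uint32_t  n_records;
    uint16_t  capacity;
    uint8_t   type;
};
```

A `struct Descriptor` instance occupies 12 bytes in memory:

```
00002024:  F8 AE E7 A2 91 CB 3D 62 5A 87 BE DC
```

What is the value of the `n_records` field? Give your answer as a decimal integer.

3409797722

`n_records` follows `width` (1 B), `index` (4 B), so it starts at offset 1 + 4 = 5 and occupies 4 bytes.
Bytes at offsets 5..8: CB 3D 62 5A.
Big-endian stores the most-significant byte at the lowest address.
The bytes are already most-significant first: 0xCB3D625A.
0xCB3D625A = 3409797722.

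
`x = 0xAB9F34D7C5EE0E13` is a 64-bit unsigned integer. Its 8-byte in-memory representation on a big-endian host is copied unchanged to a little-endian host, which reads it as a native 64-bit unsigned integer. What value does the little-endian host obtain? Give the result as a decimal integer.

Stored big-endian, the bytes at ascending addresses are AB 9F 34 D7 C5 EE 0E 13.
Read back as little-endian, the first byte is least significant, giving 0x130EEEC5D7349FAB.
0x130EEEC5D7349FAB = 1373297469881098155.

1373297469881098155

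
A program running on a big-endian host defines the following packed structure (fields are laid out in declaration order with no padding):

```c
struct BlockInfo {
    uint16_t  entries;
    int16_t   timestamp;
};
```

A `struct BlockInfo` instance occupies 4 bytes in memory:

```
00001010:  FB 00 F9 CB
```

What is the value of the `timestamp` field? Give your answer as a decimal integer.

`timestamp` follows `entries` (2 bytes), so it starts at byte offset 2 and occupies 2 bytes.
Bytes at offsets 2..3: F9 CB.
Big-endian: lowest address holds the most-significant byte.
The bytes are already most-significant first: 0xF9CB.
Top bit is set, so as a signed 16-bit value this is 0xF9CB − 2^16 = -1589.

-1589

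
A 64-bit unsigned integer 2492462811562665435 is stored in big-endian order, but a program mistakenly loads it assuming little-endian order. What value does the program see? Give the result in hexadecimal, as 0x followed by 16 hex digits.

0xDB6510B3B8019722

2492462811562665435 in 64-bit hexadecimal is 0x229701B8B31065DB.
Stored big-endian, the bytes at ascending addresses are 22 97 01 B8 B3 10 65 DB.
Read back as little-endian, the first byte is least significant, giving 0xDB6510B3B8019722.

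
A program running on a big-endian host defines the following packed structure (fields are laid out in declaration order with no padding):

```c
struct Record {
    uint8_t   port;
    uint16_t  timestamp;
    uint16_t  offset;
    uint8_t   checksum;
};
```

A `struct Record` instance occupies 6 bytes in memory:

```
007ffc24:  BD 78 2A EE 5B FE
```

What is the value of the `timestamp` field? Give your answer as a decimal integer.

30762

`timestamp` follows `port` (1 byte), so it starts at byte offset 1 and occupies 2 bytes.
Bytes at offsets 1..2: 78 2A.
In big-endian order the high byte comes first in memory.
The bytes are already most-significant first: 0x782A.
0x782A = 30762.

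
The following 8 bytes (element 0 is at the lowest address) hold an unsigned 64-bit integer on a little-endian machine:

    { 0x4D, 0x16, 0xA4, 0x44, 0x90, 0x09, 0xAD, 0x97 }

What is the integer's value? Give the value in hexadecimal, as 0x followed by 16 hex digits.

0x97AD099044A4164D

In little-endian order the low byte comes first in memory.
Reassemble most-significant byte first: 97 AD 09 90 44 A4 16 4D → 0x97AD099044A4164D.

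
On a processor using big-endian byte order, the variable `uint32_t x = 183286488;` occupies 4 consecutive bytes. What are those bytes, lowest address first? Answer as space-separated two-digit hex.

183286488 in hexadecimal, padded to 32 bits, is 0x0AECBAD8.
Split into bytes (most-significant first): 0A EC BA D8.
Big-endian: lowest address holds the most-significant byte.
So the memory order matches the most-significant-first order: 0A EC BA D8.

0A EC BA D8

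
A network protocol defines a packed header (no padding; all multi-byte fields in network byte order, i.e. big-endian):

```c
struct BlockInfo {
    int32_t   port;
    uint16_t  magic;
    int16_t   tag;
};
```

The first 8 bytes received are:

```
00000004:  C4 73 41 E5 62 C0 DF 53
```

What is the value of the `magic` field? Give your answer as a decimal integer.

`magic` follows `port` (4 bytes), so it starts at byte offset 4 and occupies 2 bytes.
Bytes at offsets 4..5: 62 C0.
In big-endian order the high byte comes first in memory.
The bytes are already most-significant first: 0x62C0.
0x62C0 = 25280.

25280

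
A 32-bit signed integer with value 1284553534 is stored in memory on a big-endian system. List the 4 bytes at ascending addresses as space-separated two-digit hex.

4C 90 BB 3E

1284553534 in hexadecimal, padded to 32 bits, is 0x4C90BB3E.
Split into bytes (most-significant first): 4C 90 BB 3E.
Big-endian stores the most-significant byte at the lowest address.
So the memory order matches the most-significant-first order: 4C 90 BB 3E.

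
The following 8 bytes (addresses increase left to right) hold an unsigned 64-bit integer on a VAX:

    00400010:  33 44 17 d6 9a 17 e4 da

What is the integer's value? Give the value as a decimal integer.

15772757748742571059

In little-endian order the low byte comes first in memory.
Reassemble most-significant byte first: DA E4 17 9A D6 17 44 33 → 0xDAE4179AD6174433.
0xDAE4179AD6174433 = 15772757748742571059.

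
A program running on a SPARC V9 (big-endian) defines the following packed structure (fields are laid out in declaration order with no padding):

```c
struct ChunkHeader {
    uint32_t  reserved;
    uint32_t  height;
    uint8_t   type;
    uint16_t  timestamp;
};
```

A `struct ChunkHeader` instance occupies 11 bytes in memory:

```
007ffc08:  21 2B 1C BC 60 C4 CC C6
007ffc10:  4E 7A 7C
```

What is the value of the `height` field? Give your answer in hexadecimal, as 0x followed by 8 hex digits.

0x60C4CCC6

`height` follows `reserved` (4 bytes), so it starts at byte offset 4 and occupies 4 bytes.
Bytes at offsets 4..7: 60 C4 CC C6.
Big-endian: lowest address holds the most-significant byte.
The bytes are already most-significant first: 0x60C4CCC6.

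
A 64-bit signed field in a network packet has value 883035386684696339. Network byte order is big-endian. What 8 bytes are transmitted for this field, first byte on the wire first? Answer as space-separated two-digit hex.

0C 41 2C 01 73 70 E7 13

883035386684696339 in hexadecimal, padded to 64 bits, is 0x0C412C017370E713.
Split into bytes (most-significant first): 0C 41 2C 01 73 70 E7 13.
Big-endian stores the most-significant byte at the lowest address.
So the memory order matches the most-significant-first order: 0C 41 2C 01 73 70 E7 13.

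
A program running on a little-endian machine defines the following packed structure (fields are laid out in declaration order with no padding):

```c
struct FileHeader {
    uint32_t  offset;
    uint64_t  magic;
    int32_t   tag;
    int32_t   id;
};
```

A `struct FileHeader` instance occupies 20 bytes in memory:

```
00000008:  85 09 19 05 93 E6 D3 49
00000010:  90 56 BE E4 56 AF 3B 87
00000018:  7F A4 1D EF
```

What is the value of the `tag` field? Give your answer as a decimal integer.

-2026131626

`tag` follows `offset` (4 B), `magic` (8 B), so it starts at offset 4 + 8 = 12 and occupies 4 bytes.
Bytes at offsets 12..15: 56 AF 3B 87.
In little-endian order the low byte comes first in memory.
Reassemble most-significant byte first: 87 3B AF 56 → 0x873BAF56.
Top bit is set, so as a signed 32-bit value this is 0x873BAF56 − 2^32 = -2026131626.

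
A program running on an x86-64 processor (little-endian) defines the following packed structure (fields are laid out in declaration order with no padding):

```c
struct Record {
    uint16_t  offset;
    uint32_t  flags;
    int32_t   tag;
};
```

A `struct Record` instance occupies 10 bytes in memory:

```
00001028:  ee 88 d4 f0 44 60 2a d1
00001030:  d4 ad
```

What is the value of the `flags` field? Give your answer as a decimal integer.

`flags` follows `offset` (2 bytes), so it starts at byte offset 2 and occupies 4 bytes.
Bytes at offsets 2..5: D4 F0 44 60.
In little-endian order the low byte comes first in memory.
Reassemble most-significant byte first: 60 44 F0 D4 → 0x6044F0D4.
0x6044F0D4 = 1615130836.

1615130836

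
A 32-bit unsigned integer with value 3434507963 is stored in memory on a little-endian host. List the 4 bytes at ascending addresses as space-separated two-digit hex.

BB 6E B6 CC

3434507963 in hexadecimal, padded to 32 bits, is 0xCCB66EBB.
Split into bytes (most-significant first): CC B6 6E BB.
In little-endian order the low byte comes first in memory.
So at ascending addresses the bytes are BB 6E B6 CC.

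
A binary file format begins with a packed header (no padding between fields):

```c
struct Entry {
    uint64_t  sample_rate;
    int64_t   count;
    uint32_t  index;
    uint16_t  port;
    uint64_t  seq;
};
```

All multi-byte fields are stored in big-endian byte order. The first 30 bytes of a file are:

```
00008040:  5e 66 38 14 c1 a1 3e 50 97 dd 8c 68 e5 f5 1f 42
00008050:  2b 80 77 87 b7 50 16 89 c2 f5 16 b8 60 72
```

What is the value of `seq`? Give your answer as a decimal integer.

`seq` follows `sample_rate` (8 B), `count` (8 B), `index` (4 B), `port` (2 B), so it starts at offset 8 + 8 + 4 + 2 = 22 and occupies 8 bytes.
Bytes at offsets 22..29: 16 89 C2 F5 16 B8 60 72.
In big-endian order the high byte comes first in memory.
The bytes are already most-significant first: 0x1689C2F516B86072.
0x1689C2F516B86072 = 1624043498547732594.

1624043498547732594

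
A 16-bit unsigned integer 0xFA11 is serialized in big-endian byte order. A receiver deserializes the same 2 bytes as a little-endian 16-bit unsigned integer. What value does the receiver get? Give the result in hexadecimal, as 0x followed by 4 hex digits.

Stored big-endian, the bytes at ascending addresses are FA 11.
Read back as little-endian, the first byte is least significant, giving 0x11FA.

0x11FA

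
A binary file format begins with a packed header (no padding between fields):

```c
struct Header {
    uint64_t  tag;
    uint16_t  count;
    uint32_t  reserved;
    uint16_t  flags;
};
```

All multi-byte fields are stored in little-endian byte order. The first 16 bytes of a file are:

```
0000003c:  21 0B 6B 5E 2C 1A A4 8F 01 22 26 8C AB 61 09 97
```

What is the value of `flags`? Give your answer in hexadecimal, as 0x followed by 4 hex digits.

`flags` follows `tag` (8 B), `count` (2 B), `reserved` (4 B), so it starts at offset 8 + 2 + 4 = 14 and occupies 2 bytes.
Bytes at offsets 14..15: 09 97.
In little-endian order the low byte comes first in memory.
Reassemble most-significant byte first: 97 09 → 0x9709.

0x9709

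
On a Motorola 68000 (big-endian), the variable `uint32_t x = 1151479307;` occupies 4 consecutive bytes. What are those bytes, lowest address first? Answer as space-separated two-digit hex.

1151479307 in hexadecimal, padded to 32 bits, is 0x44A22E0B.
Split into bytes (most-significant first): 44 A2 2E 0B.
Big-endian: lowest address holds the most-significant byte.
So the memory order matches the most-significant-first order: 44 A2 2E 0B.

44 A2 2E 0B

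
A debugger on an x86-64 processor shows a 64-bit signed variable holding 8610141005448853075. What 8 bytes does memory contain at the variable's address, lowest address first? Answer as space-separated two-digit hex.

8610141005448853075 in hexadecimal, padded to 64 bits, is 0x777D5DA03FCDB653.
Split into bytes (most-significant first): 77 7D 5D A0 3F CD B6 53.
Little-endian stores the least-significant byte at the lowest address.
So at ascending addresses the bytes are 53 B6 CD 3F A0 5D 7D 77.

53 B6 CD 3F A0 5D 7D 77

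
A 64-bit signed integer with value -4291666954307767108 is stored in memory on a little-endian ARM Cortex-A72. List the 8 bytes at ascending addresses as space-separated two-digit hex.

BC F4 33 AE A4 EF 70 C4

Two's complement of -4291666954307767108 in 64 bits: 4291666954307767108 = 0x3B8F105B51CC0B44; invert → 0xC470EFA4AE33F4BB; add 1 → 0xC470EFA4AE33F4BC.
Split into bytes (most-significant first): C4 70 EF A4 AE 33 F4 BC.
In little-endian order the low byte comes first in memory.
So at ascending addresses the bytes are BC F4 33 AE A4 EF 70 C4.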